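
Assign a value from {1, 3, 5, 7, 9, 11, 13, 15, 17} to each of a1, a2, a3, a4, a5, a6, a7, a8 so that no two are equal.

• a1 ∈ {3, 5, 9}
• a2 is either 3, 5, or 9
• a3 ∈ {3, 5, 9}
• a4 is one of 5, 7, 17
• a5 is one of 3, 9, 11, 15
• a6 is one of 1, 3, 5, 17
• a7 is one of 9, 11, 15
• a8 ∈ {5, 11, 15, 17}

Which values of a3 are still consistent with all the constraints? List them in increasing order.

3, 5, 9

The 8 variables draw from only 8 values {1, 3, 5, 7, 9, 11, 15, 17}, so each is used; only a6 can be 1, hence a6 = 1.
The 7 still-open variables together cover exactly {3, 5, 7, 9, 11, 15, 17} — 7 values for 7 variables — and 7 appears only in a4's list, so a4 = 7.
The 6 still-open variables draw from only 6 values {3, 5, 9, 11, 15, 17}, so each is used; only a8 can be 17, hence a8 = 17.
a1, a2, a3 between them cover only {3, 5, 9} — a naked triple. Remove those values from a5, a7.
No further eliminations apply; a3 can still be any of 3, 5, 9.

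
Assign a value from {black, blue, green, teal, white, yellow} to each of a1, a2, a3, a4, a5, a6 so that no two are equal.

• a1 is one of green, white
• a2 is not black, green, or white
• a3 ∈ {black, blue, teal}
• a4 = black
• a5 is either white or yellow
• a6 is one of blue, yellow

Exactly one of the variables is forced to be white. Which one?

a4 must be black (only option left). So a3 can't be black.
The 5 still-open variables draw from only 5 values {blue, green, teal, white, yellow}, so each is used; only a1 can be green, hence a1 = green.
The 4 still-open variables together cover exactly {blue, teal, white, yellow} — 4 values for 4 variables — and white appears only in a5's list, so a5 = white.

a5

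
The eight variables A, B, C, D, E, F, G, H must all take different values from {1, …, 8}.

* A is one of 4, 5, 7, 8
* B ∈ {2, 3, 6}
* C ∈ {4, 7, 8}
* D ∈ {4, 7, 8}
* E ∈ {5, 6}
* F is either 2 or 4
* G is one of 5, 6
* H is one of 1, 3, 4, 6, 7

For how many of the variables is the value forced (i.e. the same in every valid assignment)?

Among the 8 variables, 1 fits only H (and all 8 values in {1, 2, 3, 4, 5, 6, 7, 8} must be used), so H = 1.
The 7 still-open variables together cover exactly {2, 3, 4, 5, 6, 7, 8} — 7 values for 7 variables — and 3 appears only in B's list, so B = 3.
The 6 still-open variables together cover exactly {2, 4, 5, 6, 7, 8} — 6 values for 6 variables — and 2 appears only in F's list, so F = 2.
E and G share exactly the 2 values {5, 6}; by pigeonhole those values go to them, so strike 5, 6 from A.
Determined: B=3, F=2, H=1. The other variables each still have more than one consistent value. That makes 3.

3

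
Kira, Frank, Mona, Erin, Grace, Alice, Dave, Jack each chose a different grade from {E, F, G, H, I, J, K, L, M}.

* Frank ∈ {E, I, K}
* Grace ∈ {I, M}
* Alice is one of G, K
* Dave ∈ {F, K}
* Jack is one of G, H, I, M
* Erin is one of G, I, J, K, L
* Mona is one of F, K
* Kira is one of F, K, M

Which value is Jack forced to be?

H

Mona and Dave between them cover only {F, K} — a naked pair. Remove those values from Kira, Frank, Erin, Alice.
Kira has just one choice, so Kira = M. Eliminate M elsewhere: Grace, Jack.
Grace has just one choice, so Grace = I. So Frank, Erin, Jack can't be I.
Alice must be G (only option left). Remove G from Erin, Jack.
So Jack = H.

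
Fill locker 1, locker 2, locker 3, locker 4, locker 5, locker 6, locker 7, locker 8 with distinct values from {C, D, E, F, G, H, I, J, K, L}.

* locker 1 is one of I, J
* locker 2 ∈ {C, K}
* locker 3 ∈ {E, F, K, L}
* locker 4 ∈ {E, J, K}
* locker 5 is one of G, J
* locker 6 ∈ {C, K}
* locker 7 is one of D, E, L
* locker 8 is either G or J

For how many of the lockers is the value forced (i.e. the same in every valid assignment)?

locker 2 and locker 6 between them cover only {C, K} — a naked pair. Remove those values from locker 3, locker 4.
locker 5 and locker 8 share exactly the 2 values {G, J}; by pigeonhole those values go to them, so strike G, J from locker 1, locker 4.
locker 1 must be I (only option left).
locker 4 has just one choice, so locker 4 = E. Eliminate E elsewhere: locker 3, locker 7.
Determined: locker 1=I, locker 4=E. The other lockers each still have more than one consistent value. That makes 2.

2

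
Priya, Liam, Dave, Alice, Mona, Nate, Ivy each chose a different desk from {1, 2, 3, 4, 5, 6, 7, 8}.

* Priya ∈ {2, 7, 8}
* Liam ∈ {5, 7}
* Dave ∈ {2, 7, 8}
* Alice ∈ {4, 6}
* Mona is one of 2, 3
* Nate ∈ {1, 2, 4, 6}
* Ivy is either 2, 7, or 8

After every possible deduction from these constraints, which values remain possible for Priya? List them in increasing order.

2, 7, 8

Priya, Dave, Ivy share exactly the 3 values {2, 7, 8}; by pigeonhole those values go to them, so strike 2, 7, 8 from Liam, Mona, Nate.
That leaves Liam = 5.
That leaves Mona = 3.
No further eliminations apply; Priya can still be any of 2, 7, 8.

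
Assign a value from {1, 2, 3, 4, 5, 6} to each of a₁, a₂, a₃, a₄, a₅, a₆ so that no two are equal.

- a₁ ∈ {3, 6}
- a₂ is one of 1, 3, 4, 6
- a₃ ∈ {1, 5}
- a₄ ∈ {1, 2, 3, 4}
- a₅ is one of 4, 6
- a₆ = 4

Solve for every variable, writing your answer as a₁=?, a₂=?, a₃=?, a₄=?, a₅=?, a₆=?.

a₆ must be 4 (only option left). Strike 4 from a₂, a₄, a₅.
That leaves a₅ = 6. So a₁, a₂ can't be 6.
a₁ has just one choice, so a₁ = 3. So a₂, a₄ can't be 3.
That leaves a₂ = 1. So a₃, a₄ can't be 1.
a₃ has just one choice, so a₃ = 5.
That leaves a₄ = 2.

a₁=3, a₂=1, a₃=5, a₄=2, a₅=6, a₆=4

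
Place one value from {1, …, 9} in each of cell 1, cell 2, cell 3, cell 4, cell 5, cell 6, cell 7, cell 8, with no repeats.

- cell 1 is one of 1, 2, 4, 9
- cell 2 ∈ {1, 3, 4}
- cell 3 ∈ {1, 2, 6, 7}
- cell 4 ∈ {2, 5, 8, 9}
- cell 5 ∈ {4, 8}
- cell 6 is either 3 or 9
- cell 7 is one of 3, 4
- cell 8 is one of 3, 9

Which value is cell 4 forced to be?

The 2 variables cell 6 and cell 8 are confined to {3, 9}, which locks those values in; drop them from cell 1, cell 2, cell 4, cell 7.
That leaves cell 7 = 4. So cell 1, cell 2, cell 5 can't be 4.
That leaves cell 2 = 1. Strike 1 from cell 1, cell 3.
cell 5 has just one choice, so cell 5 = 8. Remove 8 from cell 4.
That leaves cell 1 = 2. Remove 2 from cell 3, cell 4.
So cell 4 = 5.

5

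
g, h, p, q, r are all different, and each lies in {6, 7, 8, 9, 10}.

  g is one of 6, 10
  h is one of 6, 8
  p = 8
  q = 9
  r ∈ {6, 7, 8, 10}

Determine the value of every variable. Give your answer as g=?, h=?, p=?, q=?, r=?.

g=10, h=6, p=8, q=9, r=7

p must be 8 (only option left). Strike 8 from h, r.
That leaves q = 9.
h has just one choice, so h = 6. So g, r can't be 6.
g has just one choice, so g = 10. So r can't be 10.
That leaves r = 7.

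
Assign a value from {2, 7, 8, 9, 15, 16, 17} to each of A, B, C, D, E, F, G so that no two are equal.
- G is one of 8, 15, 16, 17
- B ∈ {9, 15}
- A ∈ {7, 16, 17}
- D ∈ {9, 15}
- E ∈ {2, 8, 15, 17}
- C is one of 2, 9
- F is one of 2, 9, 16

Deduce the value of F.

Among the 7 variables, 7 fits only A (and all 7 values in {2, 7, 8, 9, 15, 16, 17} must be used), so A = 7.
B and D share exactly the 2 values {9, 15}; by pigeonhole those values go to them, so strike 9, 15 from C, E, F, G.
That leaves C = 2. Eliminate 2 elsewhere: E, F.
So F = 16.

16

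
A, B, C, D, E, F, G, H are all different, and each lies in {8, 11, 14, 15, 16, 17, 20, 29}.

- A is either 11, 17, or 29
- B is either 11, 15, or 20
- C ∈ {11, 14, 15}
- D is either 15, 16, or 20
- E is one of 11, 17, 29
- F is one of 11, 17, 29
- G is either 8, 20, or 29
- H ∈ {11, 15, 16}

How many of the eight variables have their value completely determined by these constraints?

The 8 variables together cover exactly {8, 11, 14, 15, 16, 17, 20, 29} — 8 values for 8 variables — and 8 appears only in G's list, so G = 8.
The 7 still-open variables together cover exactly {11, 14, 15, 16, 17, 20, 29} — 7 values for 7 variables — and 14 appears only in C's list, so C = 14.
A, E, F between them cover only {11, 17, 29} — a naked triple. Remove those values from B, H.
Determined: C=14, G=8. The other variables each still have more than one consistent value. That makes 2.

2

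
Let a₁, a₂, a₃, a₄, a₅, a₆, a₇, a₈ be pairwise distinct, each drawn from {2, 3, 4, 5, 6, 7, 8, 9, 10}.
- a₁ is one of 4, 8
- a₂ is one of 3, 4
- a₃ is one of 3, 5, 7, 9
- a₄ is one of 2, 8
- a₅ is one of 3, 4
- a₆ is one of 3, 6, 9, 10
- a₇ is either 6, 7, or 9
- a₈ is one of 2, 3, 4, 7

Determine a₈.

7

a₂ and a₅ between them cover only {3, 4} — a naked pair. Remove those values from a₁, a₃, a₆, a₈.
a₁'s domain is down to {8}, so a₁ = 8. Eliminate 8 elsewhere: a₄.
a₄'s domain is down to {2}, so a₄ = 2. Strike 2 from a₈.
So a₈ = 7.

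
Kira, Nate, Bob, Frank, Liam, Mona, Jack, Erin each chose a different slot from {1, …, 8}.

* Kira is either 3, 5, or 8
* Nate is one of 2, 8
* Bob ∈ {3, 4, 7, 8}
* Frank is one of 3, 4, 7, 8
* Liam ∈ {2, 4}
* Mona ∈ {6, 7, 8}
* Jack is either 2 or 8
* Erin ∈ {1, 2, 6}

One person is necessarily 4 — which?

Liam

The 8 variables together cover exactly {1, 2, 3, 4, 5, 6, 7, 8} — 8 values for 8 variables — and 1 appears only in Erin's list, so Erin = 1.
The 7 still-open variables together cover exactly {2, 3, 4, 5, 6, 7, 8} — 7 values for 7 variables — and 5 appears only in Kira's list, so Kira = 5.
Among the 6 still-open variables, 6 fits only Mona (and all 6 values in {2, 3, 4, 6, 7, 8} must be used), so Mona = 6.
The 2 variables Nate and Jack are confined to {2, 8}, which locks those values in; drop them from Bob, Frank, Liam.
So 4 goes to Liam.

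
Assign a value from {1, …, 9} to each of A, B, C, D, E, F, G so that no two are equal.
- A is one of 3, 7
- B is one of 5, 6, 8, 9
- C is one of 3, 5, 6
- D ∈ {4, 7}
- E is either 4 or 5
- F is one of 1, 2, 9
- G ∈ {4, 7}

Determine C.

6

The 2 variables D and G are confined to {4, 7}, which locks those values in; drop them from A, E.
A has just one choice, so A = 3. Strike 3 from C.
E's domain is down to {5}, so E = 5. Strike 5 from B, C.
So C = 6.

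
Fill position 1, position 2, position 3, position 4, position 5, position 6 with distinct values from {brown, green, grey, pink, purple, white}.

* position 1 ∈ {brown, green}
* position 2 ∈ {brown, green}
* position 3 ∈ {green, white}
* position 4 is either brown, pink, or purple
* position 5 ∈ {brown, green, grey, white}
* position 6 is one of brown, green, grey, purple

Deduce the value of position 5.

grey

The 6 variables together cover exactly {brown, green, grey, pink, purple, white} — 6 values for 6 variables — and pink appears only in position 4's list, so position 4 = pink.
The 5 still-open variables draw from only 5 values {brown, green, grey, purple, white}, so each is used; only position 6 can be purple, hence position 6 = purple.
The 4 still-open variables together cover exactly {brown, green, grey, white} — 4 values for 4 variables — and grey appears only in position 5's list, so position 5 = grey.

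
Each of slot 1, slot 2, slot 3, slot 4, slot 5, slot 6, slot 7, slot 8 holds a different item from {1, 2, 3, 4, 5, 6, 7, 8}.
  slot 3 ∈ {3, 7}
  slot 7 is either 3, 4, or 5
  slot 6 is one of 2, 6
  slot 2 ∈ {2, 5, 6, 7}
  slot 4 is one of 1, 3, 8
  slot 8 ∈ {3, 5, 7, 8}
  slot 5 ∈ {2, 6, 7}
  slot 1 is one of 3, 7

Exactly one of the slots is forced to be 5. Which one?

slot 2

Among the 8 variables, 1 fits only slot 4 (and all 8 values in {1, 2, 3, 4, 5, 6, 7, 8} must be used), so slot 4 = 1.
The 7 still-open variables draw from only 7 values {2, 3, 4, 5, 6, 7, 8}, so each is used; only slot 7 can be 4, hence slot 7 = 4.
Among the 6 still-open variables, 8 fits only slot 8 (and all 6 values in {2, 3, 5, 6, 7, 8} must be used), so slot 8 = 8.
Among the 5 still-open variables, 5 fits only slot 2 (and all 5 values in {2, 3, 5, 6, 7} must be used), so slot 2 = 5.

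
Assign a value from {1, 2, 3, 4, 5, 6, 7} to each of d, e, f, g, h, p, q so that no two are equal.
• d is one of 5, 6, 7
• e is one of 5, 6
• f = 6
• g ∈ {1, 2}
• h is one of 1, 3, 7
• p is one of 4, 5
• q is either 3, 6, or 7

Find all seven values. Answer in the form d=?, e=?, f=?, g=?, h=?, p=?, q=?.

d=7, e=5, f=6, g=2, h=1, p=4, q=3

f's domain is down to {6}, so f = 6. Strike 6 from d, e, q.
That leaves e = 5. Strike 5 from d, p.
p has just one choice, so p = 4.
That leaves d = 7. Remove 7 from h, q.
q's domain is down to {3}, so q = 3. Remove 3 from h.
h must be 1 (only option left). Remove 1 from g.
g has just one choice, so g = 2.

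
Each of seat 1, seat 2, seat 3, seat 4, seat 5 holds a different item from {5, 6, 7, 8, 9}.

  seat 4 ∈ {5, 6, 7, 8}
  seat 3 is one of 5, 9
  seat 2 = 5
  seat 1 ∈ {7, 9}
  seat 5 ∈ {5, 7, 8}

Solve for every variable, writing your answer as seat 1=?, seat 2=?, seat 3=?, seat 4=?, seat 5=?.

seat 2 has just one choice, so seat 2 = 5. Strike 5 from seat 3, seat 4, seat 5.
seat 3 must be 9 (only option left). Eliminate 9 elsewhere: seat 1.
seat 1 must be 7 (only option left). Remove 7 from seat 4, seat 5.
seat 5 must be 8 (only option left). So seat 4 can't be 8.
seat 4 has just one choice, so seat 4 = 6.

seat 1=7, seat 2=5, seat 3=9, seat 4=6, seat 5=8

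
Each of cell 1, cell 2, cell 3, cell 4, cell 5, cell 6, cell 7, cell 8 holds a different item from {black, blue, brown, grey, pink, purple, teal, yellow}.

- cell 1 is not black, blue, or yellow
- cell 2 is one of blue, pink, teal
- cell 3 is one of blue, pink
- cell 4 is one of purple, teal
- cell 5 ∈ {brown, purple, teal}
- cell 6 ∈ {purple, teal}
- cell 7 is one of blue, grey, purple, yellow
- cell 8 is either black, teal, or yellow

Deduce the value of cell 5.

brown

The 8 variables together cover exactly {black, blue, brown, grey, pink, purple, teal, yellow} — 8 values for 8 variables — and black appears only in cell 8's list, so cell 8 = black.
The 7 still-open variables together cover exactly {blue, brown, grey, pink, purple, teal, yellow} — 7 values for 7 variables — and yellow appears only in cell 7's list, so cell 7 = yellow.
The 6 still-open variables together cover exactly {blue, brown, grey, pink, purple, teal} — 6 values for 6 variables — and grey appears only in cell 1's list, so cell 1 = grey.
Among the 5 still-open variables, brown fits only cell 5 (and all 5 values in {blue, brown, pink, purple, teal} must be used), so cell 5 = brown.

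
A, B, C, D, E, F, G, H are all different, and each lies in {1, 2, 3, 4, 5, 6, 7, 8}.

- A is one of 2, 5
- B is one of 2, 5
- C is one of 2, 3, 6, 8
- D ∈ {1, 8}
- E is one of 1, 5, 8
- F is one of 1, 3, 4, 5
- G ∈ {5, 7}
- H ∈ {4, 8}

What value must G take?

7

The 8 variables together cover exactly {1, 2, 3, 4, 5, 6, 7, 8} — 8 values for 8 variables — and 6 appears only in C's list, so C = 6.
The 7 still-open variables draw from only 7 values {1, 2, 3, 4, 5, 7, 8}, so each is used; only F can be 3, hence F = 3.
The 6 still-open variables together cover exactly {1, 2, 4, 5, 7, 8} — 6 values for 6 variables — and 4 appears only in H's list, so H = 4.
Among the 5 still-open variables, 7 fits only G (and all 5 values in {1, 2, 5, 7, 8} must be used), so G = 7.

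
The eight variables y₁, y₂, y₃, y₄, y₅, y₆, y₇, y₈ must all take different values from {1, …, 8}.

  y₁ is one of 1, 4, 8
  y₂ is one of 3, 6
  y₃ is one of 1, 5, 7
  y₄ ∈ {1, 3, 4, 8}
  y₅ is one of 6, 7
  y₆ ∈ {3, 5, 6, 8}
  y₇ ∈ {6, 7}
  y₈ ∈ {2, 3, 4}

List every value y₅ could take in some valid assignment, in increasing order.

The 8 variables together cover exactly {1, 2, 3, 4, 5, 6, 7, 8} — 8 values for 8 variables — and 2 appears only in y₈'s list, so y₈ = 2.
The 2 variables y₅ and y₇ are confined to {6, 7}, which locks those values in; drop them from y₂, y₃, y₆.
That leaves y₂ = 3. Strike 3 from y₄, y₆.
No further eliminations apply; y₅ can still be any of 6, 7.

6, 7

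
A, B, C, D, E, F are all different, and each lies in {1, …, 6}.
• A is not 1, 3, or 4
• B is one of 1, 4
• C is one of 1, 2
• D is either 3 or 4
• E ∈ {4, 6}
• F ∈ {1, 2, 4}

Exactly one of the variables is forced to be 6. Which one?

E

Among the 6 variables, 3 fits only D (and all 6 values in {1, 2, 3, 4, 5, 6} must be used), so D = 3.
The 5 still-open variables together cover exactly {1, 2, 4, 5, 6} — 5 values for 5 variables — and 5 appears only in A's list, so A = 5.
The 4 still-open variables together cover exactly {1, 2, 4, 6} — 4 values for 4 variables — and 6 appears only in E's list, so E = 6.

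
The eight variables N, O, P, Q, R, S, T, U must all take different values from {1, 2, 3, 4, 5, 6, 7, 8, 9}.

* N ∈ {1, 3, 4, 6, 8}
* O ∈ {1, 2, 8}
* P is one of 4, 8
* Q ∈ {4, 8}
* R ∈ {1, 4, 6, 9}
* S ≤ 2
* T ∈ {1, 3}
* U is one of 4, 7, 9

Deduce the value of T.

The 8 variables together cover exactly {1, 2, 3, 4, 6, 7, 8, 9} — 8 values for 8 variables — and 7 appears only in U's list, so U = 7.
Among the 7 still-open variables, 9 fits only R (and all 7 values in {1, 2, 3, 4, 6, 8, 9} must be used), so R = 9.
The 6 still-open variables together cover exactly {1, 2, 3, 4, 6, 8} — 6 values for 6 variables — and 6 appears only in N's list, so N = 6.
The 5 still-open variables draw from only 5 values {1, 2, 3, 4, 8}, so each is used; only T can be 3, hence T = 3.

3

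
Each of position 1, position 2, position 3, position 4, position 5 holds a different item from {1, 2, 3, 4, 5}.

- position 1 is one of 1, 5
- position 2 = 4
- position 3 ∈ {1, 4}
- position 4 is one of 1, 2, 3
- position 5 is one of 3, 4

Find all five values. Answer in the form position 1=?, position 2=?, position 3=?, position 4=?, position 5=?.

position 1=5, position 2=4, position 3=1, position 4=2, position 5=3

position 2's domain is down to {4}, so position 2 = 4. Eliminate 4 elsewhere: position 3, position 5.
position 3 must be 1 (only option left). Strike 1 from position 1, position 4.
position 5 must be 3 (only option left). Strike 3 from position 4.
position 1 has just one choice, so position 1 = 5.
position 4's domain is down to {2}, so position 4 = 2.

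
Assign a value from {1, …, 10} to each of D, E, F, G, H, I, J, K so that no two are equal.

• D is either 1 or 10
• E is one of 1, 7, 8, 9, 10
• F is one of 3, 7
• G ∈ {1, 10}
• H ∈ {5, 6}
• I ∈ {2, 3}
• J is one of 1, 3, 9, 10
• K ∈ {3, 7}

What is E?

D and G between them cover only {1, 10} — a naked pair. Remove those values from E, J.
F and K between them cover only {3, 7} — a naked pair. Remove those values from E, I, J.
I must be 2 (only option left).
J's domain is down to {9}, so J = 9. Strike 9 from E.
So E = 8.

8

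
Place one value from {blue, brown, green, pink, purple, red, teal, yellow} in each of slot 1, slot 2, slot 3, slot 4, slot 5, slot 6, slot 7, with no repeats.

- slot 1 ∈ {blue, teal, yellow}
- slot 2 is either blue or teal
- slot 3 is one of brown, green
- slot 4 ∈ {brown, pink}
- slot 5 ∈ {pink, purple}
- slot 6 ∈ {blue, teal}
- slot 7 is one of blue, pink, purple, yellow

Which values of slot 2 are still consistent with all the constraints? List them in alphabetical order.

The 7 variables draw from only 7 values {blue, brown, green, pink, purple, teal, yellow}, so each is used; only slot 3 can be green, hence slot 3 = green.
Among the 6 still-open variables, brown fits only slot 4 (and all 6 values in {blue, brown, pink, purple, teal, yellow} must be used), so slot 4 = brown.
slot 2 and slot 6 share exactly the 2 values {blue, teal}; by pigeonhole those values go to them, so strike blue, teal from slot 1, slot 7.
slot 1 has just one choice, so slot 1 = yellow. Remove yellow from slot 7.
No further eliminations apply; slot 2 can still be any of blue, teal.

blue, teal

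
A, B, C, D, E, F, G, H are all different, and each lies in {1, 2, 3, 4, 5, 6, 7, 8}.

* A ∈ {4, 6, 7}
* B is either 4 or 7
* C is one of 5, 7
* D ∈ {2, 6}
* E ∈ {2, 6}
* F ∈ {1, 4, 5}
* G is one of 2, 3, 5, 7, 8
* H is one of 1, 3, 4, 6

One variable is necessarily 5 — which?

Among the 8 variables, 8 fits only G (and all 8 values in {1, 2, 3, 4, 5, 6, 7, 8} must be used), so G = 8.
Among the 7 still-open variables, 3 fits only H (and all 7 values in {1, 2, 3, 4, 5, 6, 7} must be used), so H = 3.
Among the 6 still-open variables, 1 fits only F (and all 6 values in {1, 2, 4, 5, 6, 7} must be used), so F = 1.
The 5 still-open variables together cover exactly {2, 4, 5, 6, 7} — 5 values for 5 variables — and 5 appears only in C's list, so C = 5.

C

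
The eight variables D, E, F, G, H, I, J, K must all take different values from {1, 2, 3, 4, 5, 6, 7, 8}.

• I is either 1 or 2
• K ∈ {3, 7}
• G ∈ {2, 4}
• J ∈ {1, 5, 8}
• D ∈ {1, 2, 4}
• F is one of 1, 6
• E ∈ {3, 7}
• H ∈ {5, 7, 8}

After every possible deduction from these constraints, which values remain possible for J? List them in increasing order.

5, 8

The 8 variables draw from only 8 values {1, 2, 3, 4, 5, 6, 7, 8}, so each is used; only F can be 6, hence F = 6.
The 2 variables E and K are confined to {3, 7}, which locks those values in; drop them from H.
D, G, I share exactly the 3 values {1, 2, 4}; by pigeonhole those values go to them, so strike 1, 2, 4 from J.
No further eliminations apply; J can still be any of 5, 8.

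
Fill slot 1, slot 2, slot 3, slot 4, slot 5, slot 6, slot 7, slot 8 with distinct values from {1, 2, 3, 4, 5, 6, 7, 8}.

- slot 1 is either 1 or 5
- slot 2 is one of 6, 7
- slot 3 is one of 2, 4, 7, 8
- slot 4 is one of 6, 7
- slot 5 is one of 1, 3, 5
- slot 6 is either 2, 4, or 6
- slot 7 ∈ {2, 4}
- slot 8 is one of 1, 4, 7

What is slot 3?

Among the 8 variables, 3 fits only slot 5 (and all 8 values in {1, 2, 3, 4, 5, 6, 7, 8} must be used), so slot 5 = 3.
The 7 still-open variables draw from only 7 values {1, 2, 4, 5, 6, 7, 8}, so each is used; only slot 1 can be 5, hence slot 1 = 5.
The 6 still-open variables together cover exactly {1, 2, 4, 6, 7, 8} — 6 values for 6 variables — and 1 appears only in slot 8's list, so slot 8 = 1.
The 5 still-open variables together cover exactly {2, 4, 6, 7, 8} — 5 values for 5 variables — and 8 appears only in slot 3's list, so slot 3 = 8.

8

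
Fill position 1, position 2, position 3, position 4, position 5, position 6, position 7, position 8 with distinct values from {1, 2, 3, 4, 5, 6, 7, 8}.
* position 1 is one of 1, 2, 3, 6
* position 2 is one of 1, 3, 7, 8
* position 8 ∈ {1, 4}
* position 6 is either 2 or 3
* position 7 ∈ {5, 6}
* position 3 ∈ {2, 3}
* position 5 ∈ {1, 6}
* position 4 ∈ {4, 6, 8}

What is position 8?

4

The 8 variables draw from only 8 values {1, 2, 3, 4, 5, 6, 7, 8}, so each is used; only position 7 can be 5, hence position 7 = 5.
Among the 7 still-open variables, 7 fits only position 2 (and all 7 values in {1, 2, 3, 4, 6, 7, 8} must be used), so position 2 = 7.
Among the 6 still-open variables, 8 fits only position 4 (and all 6 values in {1, 2, 3, 4, 6, 8} must be used), so position 4 = 8.
Among the 5 still-open variables, 4 fits only position 8 (and all 5 values in {1, 2, 3, 4, 6} must be used), so position 8 = 4.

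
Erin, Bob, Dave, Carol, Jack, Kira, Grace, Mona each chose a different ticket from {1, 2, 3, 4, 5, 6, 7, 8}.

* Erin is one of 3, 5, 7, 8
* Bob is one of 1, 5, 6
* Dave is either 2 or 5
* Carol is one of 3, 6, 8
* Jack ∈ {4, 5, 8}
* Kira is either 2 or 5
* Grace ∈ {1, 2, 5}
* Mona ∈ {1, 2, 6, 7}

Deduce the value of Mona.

7

Among the 8 variables, 4 fits only Jack (and all 8 values in {1, 2, 3, 4, 5, 6, 7, 8} must be used), so Jack = 4.
Dave and Kira share exactly the 2 values {2, 5}; by pigeonhole those values go to them, so strike 2, 5 from Erin, Bob, Grace, Mona.
Grace must be 1 (only option left). Remove 1 from Bob, Mona.
That leaves Bob = 6. Remove 6 from Carol, Mona.
So Mona = 7.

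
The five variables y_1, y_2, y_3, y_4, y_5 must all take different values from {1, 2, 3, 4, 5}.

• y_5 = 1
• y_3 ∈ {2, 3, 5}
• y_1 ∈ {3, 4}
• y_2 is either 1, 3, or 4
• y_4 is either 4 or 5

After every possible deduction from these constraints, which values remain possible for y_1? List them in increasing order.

y_5 must be 1 (only option left). Remove 1 from y_2.
The 4 still-open variables together cover exactly {2, 3, 4, 5} — 4 values for 4 variables — and 2 appears only in y_3's list, so y_3 = 2.
Among the 3 still-open variables, 5 fits only y_4 (and all 3 values in {3, 4, 5} must be used), so y_4 = 5.
No further eliminations apply; y_1 can still be any of 3, 4.

3, 4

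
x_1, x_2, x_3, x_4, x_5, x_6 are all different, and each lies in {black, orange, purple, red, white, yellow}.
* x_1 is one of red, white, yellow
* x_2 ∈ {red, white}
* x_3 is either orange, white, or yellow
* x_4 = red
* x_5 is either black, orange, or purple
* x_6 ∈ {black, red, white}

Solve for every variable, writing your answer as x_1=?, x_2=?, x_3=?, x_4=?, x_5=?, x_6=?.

x_1=yellow, x_2=white, x_3=orange, x_4=red, x_5=purple, x_6=black

x_4 has just one choice, so x_4 = red. Strike red from x_1, x_2, x_6.
x_2's domain is down to {white}, so x_2 = white. Strike white from x_1, x_3, x_6.
x_6's domain is down to {black}, so x_6 = black. Eliminate black elsewhere: x_5.
x_1 has just one choice, so x_1 = yellow. Strike yellow from x_3.
That leaves x_3 = orange. Strike orange from x_5.
x_5 must be purple (only option left).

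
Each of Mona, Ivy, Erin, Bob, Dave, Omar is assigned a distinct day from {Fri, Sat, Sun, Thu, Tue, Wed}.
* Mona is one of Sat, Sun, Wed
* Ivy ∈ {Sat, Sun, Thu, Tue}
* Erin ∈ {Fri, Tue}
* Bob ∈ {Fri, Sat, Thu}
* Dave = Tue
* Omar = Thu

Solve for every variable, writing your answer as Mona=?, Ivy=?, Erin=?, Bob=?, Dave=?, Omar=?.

Dave has just one choice, so Dave = Tue. Strike Tue from Ivy, Erin.
Omar must be Thu (only option left). So Ivy, Bob can't be Thu.
Erin's domain is down to {Fri}, so Erin = Fri. Remove Fri from Bob.
That leaves Bob = Sat. Eliminate Sat elsewhere: Mona, Ivy.
Ivy's domain is down to {Sun}, so Ivy = Sun. Eliminate Sun elsewhere: Mona.
Mona's domain is down to {Wed}, so Mona = Wed.

Mona=Wed, Ivy=Sun, Erin=Fri, Bob=Sat, Dave=Tue, Omar=Thu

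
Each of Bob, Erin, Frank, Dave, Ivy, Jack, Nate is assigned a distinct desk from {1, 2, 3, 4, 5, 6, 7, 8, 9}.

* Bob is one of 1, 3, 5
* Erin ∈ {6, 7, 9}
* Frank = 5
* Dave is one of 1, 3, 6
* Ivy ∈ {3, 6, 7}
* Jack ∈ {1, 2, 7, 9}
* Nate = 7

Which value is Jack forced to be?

2

Frank's domain is down to {5}, so Frank = 5. Strike 5 from Bob.
Nate must be 7 (only option left). Remove 7 from Erin, Ivy, Jack.
The 5 still-open variables draw from only 5 values {1, 2, 3, 6, 9}, so each is used; only Jack can be 2, hence Jack = 2.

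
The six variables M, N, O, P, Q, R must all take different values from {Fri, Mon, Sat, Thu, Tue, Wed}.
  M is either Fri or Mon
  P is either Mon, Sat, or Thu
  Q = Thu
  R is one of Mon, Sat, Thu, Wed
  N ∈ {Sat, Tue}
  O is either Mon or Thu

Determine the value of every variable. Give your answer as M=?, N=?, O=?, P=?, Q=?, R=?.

M=Fri, N=Tue, O=Mon, P=Sat, Q=Thu, R=Wed

Q's domain is down to {Thu}, so Q = Thu. Strike Thu from O, P, R.
O must be Mon (only option left). Remove Mon from M, P, R.
That leaves P = Sat. Strike Sat from N, R.
R has just one choice, so R = Wed.
M's domain is down to {Fri}, so M = Fri.
N must be Tue (only option left).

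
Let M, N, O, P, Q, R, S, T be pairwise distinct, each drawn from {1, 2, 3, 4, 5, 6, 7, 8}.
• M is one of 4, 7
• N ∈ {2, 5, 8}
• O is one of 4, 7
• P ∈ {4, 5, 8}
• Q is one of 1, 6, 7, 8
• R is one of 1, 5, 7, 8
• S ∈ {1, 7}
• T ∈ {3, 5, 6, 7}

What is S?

1

The 8 variables together cover exactly {1, 2, 3, 4, 5, 6, 7, 8} — 8 values for 8 variables — and 2 appears only in N's list, so N = 2.
The 7 still-open variables together cover exactly {1, 3, 4, 5, 6, 7, 8} — 7 values for 7 variables — and 3 appears only in T's list, so T = 3.
Among the 6 still-open variables, 6 fits only Q (and all 6 values in {1, 4, 5, 6, 7, 8} must be used), so Q = 6.
The 2 variables M and O are confined to {4, 7}, which locks those values in; drop them from P, R, S.
So S = 1.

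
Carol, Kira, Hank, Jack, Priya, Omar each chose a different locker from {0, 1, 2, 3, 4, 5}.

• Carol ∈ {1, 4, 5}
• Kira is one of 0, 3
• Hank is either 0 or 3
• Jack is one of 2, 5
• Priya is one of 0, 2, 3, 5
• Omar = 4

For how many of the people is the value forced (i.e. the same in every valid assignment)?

2

Omar must be 4 (only option left). So Carol can't be 4.
The 5 still-open variables together cover exactly {0, 1, 2, 3, 5} — 5 values for 5 variables — and 1 appears only in Carol's list, so Carol = 1.
The 2 variables Kira and Hank are confined to {0, 3}, which locks those values in; drop them from Priya.
Determined: Carol=1, Omar=4. The other people each still have more than one consistent value. That makes 2.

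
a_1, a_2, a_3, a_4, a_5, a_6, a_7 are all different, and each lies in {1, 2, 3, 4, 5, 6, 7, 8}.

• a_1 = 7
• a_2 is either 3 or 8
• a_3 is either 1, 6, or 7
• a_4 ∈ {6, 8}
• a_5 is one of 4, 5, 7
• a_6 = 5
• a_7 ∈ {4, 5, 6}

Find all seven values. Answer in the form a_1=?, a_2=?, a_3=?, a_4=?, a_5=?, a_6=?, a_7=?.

a_1's domain is down to {7}, so a_1 = 7. So a_3, a_5 can't be 7.
That leaves a_6 = 5. Strike 5 from a_5, a_7.
a_5 must be 4 (only option left). Remove 4 from a_7.
a_7 must be 6 (only option left). Remove 6 from a_3, a_4.
a_3 has just one choice, so a_3 = 1.
That leaves a_4 = 8. So a_2 can't be 8.
a_2's domain is down to {3}, so a_2 = 3.

a_1=7, a_2=3, a_3=1, a_4=8, a_5=4, a_6=5, a_7=6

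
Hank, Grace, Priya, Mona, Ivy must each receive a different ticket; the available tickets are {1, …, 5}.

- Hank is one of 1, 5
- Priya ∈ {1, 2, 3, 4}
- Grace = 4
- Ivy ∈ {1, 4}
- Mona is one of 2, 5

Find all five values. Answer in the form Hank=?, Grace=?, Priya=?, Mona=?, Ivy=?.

Grace must be 4 (only option left). Strike 4 from Priya, Ivy.
Ivy has just one choice, so Ivy = 1. So Hank, Priya can't be 1.
That leaves Hank = 5. Strike 5 from Mona.
Mona's domain is down to {2}, so Mona = 2. Remove 2 from Priya.
Priya's domain is down to {3}, so Priya = 3.

Hank=5, Grace=4, Priya=3, Mona=2, Ivy=1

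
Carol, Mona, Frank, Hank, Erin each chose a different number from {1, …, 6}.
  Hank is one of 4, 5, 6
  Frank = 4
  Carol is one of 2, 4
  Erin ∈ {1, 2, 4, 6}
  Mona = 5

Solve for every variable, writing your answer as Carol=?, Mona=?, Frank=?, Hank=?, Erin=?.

Carol=2, Mona=5, Frank=4, Hank=6, Erin=1

Mona must be 5 (only option left). Remove 5 from Hank.
That leaves Frank = 4. Strike 4 from Carol, Hank, Erin.
That leaves Hank = 6. So Erin can't be 6.
Carol has just one choice, so Carol = 2. So Erin can't be 2.
Erin has just one choice, so Erin = 1.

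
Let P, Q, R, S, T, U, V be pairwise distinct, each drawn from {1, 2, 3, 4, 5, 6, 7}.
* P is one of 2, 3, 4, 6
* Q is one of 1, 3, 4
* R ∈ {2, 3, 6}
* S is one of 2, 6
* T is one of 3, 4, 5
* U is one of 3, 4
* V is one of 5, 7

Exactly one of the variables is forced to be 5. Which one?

T

Among the 7 variables, 1 fits only Q (and all 7 values in {1, 2, 3, 4, 5, 6, 7} must be used), so Q = 1.
Among the 6 still-open variables, 7 fits only V (and all 6 values in {2, 3, 4, 5, 6, 7} must be used), so V = 7.
Among the 5 still-open variables, 5 fits only T (and all 5 values in {2, 3, 4, 5, 6} must be used), so T = 5.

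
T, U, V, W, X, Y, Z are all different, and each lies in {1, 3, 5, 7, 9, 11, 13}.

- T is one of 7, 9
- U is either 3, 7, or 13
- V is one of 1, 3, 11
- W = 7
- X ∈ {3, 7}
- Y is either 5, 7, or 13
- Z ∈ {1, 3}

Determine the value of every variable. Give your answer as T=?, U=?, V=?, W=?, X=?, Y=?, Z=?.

T=9, U=13, V=11, W=7, X=3, Y=5, Z=1

W must be 7 (only option left). Strike 7 from T, U, X, Y.
X must be 3 (only option left). Remove 3 from U, V, Z.
Z has just one choice, so Z = 1. Strike 1 from V.
That leaves T = 9.
U must be 13 (only option left). Strike 13 from Y.
That leaves V = 11.
Y has just one choice, so Y = 5.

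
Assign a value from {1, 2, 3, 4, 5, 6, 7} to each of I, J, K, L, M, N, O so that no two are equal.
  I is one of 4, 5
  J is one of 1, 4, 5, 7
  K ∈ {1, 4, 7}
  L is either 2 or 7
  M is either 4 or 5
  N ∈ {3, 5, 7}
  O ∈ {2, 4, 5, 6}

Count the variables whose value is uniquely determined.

Among the 7 variables, 3 fits only N (and all 7 values in {1, 2, 3, 4, 5, 6, 7} must be used), so N = 3.
The 6 still-open variables draw from only 6 values {1, 2, 4, 5, 6, 7}, so each is used; only O can be 6, hence O = 6.
The 5 still-open variables draw from only 5 values {1, 2, 4, 5, 7}, so each is used; only L can be 2, hence L = 2.
I and M share exactly the 2 values {4, 5}; by pigeonhole those values go to them, so strike 4, 5 from J, K.
Determined: L=2, N=3, O=6. The other variables each still have more than one consistent value. That makes 3.

3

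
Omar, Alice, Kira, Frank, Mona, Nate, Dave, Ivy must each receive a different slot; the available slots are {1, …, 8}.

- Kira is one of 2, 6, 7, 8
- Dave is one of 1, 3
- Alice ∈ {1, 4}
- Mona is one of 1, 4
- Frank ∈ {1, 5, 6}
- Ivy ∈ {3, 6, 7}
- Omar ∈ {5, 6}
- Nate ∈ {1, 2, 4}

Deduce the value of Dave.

Among the 8 variables, 8 fits only Kira (and all 8 values in {1, 2, 3, 4, 5, 6, 7, 8} must be used), so Kira = 8.
The 7 still-open variables together cover exactly {1, 2, 3, 4, 5, 6, 7} — 7 values for 7 variables — and 2 appears only in Nate's list, so Nate = 2.
The 6 still-open variables together cover exactly {1, 3, 4, 5, 6, 7} — 6 values for 6 variables — and 7 appears only in Ivy's list, so Ivy = 7.
The 5 still-open variables draw from only 5 values {1, 3, 4, 5, 6}, so each is used; only Dave can be 3, hence Dave = 3.

3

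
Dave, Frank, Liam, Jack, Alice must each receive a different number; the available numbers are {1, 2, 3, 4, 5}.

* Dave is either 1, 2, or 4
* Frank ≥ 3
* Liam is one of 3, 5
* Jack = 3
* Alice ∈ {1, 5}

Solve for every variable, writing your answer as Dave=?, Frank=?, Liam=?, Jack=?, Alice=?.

Jack's domain is down to {3}, so Jack = 3. Remove 3 from Frank, Liam.
Liam's domain is down to {5}, so Liam = 5. Eliminate 5 elsewhere: Frank, Alice.
Alice's domain is down to {1}, so Alice = 1. Strike 1 from Dave.
Frank's domain is down to {4}, so Frank = 4. So Dave can't be 4.
That leaves Dave = 2.

Dave=2, Frank=4, Liam=5, Jack=3, Alice=1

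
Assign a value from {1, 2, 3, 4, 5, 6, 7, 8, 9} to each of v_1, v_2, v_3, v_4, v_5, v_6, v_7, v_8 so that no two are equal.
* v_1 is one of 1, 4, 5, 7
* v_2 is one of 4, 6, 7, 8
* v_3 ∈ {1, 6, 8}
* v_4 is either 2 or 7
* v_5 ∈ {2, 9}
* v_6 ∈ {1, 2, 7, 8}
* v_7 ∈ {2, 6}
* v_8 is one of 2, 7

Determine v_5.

9

The 8 variables together cover exactly {1, 2, 4, 5, 6, 7, 8, 9} — 8 values for 8 variables — and 5 appears only in v_1's list, so v_1 = 5.
The 7 still-open variables together cover exactly {1, 2, 4, 6, 7, 8, 9} — 7 values for 7 variables — and 4 appears only in v_2's list, so v_2 = 4.
Among the 6 still-open variables, 9 fits only v_5 (and all 6 values in {1, 2, 6, 7, 8, 9} must be used), so v_5 = 9.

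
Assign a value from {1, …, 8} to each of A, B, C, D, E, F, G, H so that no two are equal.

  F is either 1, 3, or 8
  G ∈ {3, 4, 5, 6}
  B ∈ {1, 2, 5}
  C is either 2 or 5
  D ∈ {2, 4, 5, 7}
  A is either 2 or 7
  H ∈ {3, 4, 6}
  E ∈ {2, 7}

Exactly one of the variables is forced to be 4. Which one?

D

Among the 8 variables, 8 fits only F (and all 8 values in {1, 2, 3, 4, 5, 6, 7, 8} must be used), so F = 8.
The 7 still-open variables together cover exactly {1, 2, 3, 4, 5, 6, 7} — 7 values for 7 variables — and 1 appears only in B's list, so B = 1.
A and E between them cover only {2, 7} — a naked pair. Remove those values from C, D.
C has just one choice, so C = 5. So D, G can't be 5.
So 4 goes to D.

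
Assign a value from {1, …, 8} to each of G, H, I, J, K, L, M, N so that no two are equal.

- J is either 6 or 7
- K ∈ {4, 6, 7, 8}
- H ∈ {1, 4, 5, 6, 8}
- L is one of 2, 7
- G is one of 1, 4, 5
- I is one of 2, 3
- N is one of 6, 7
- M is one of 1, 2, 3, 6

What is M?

J and N share exactly the 2 values {6, 7}; by pigeonhole those values go to them, so strike 6, 7 from H, K, L, M.
L has just one choice, so L = 2. Eliminate 2 elsewhere: I, M.
That leaves I = 3. Eliminate 3 elsewhere: M.
So M = 1.

1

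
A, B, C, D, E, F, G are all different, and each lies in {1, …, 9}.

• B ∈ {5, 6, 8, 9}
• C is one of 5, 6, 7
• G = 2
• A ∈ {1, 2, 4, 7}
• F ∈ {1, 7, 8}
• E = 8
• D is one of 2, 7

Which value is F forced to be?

1

E has just one choice, so E = 8. Eliminate 8 elsewhere: B, F.
G has just one choice, so G = 2. Strike 2 from A, D.
D's domain is down to {7}, so D = 7. Strike 7 from A, C, F.
So F = 1.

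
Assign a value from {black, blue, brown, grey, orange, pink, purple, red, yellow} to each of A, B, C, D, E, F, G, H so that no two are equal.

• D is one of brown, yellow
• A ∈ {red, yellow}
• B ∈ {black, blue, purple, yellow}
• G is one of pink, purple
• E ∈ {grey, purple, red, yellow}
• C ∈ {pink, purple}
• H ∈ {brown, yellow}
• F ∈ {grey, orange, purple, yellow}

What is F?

C and G share exactly the 2 values {pink, purple}; by pigeonhole those values go to them, so strike pink, purple from B, E, F.
The 2 variables D and H are confined to {brown, yellow}, which locks those values in; drop them from A, B, E, F.
That leaves A = red. Remove red from E.
That leaves E = grey. So F can't be grey.
So F = orange.

orange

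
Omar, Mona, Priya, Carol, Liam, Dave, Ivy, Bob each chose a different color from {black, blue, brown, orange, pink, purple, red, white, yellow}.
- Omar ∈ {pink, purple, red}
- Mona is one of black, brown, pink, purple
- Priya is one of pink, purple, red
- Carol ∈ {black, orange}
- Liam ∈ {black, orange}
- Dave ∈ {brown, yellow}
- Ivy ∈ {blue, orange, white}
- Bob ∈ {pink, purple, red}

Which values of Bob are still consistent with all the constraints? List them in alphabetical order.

Carol and Liam share exactly the 2 values {black, orange}; by pigeonhole those values go to them, so strike black, orange from Mona, Ivy.
Omar, Priya, Bob share exactly the 3 values {pink, purple, red}; by pigeonhole those values go to them, so strike pink, purple, red from Mona.
That leaves Mona = brown. Eliminate brown elsewhere: Dave.
Dave must be yellow (only option left).
No further eliminations apply; Bob can still be any of pink, purple, red.

pink, purple, red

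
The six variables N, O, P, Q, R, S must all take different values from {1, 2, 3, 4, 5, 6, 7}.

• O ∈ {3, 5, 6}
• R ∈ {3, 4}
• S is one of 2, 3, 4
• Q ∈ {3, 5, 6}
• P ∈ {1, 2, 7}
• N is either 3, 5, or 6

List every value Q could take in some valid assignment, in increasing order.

3, 5, 6

N, O, Q between them cover only {3, 5, 6} — a naked triple. Remove those values from R, S.
That leaves R = 4. Strike 4 from S.
S must be 2 (only option left). Strike 2 from P.
No further eliminations apply; Q can still be any of 3, 5, 6.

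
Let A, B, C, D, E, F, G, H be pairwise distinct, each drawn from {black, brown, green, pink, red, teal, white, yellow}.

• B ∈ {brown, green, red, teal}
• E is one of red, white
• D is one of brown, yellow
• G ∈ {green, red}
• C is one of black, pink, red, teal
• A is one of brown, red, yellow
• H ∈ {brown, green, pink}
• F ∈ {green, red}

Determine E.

The 8 variables draw from only 8 values {black, brown, green, pink, red, teal, white, yellow}, so each is used; only C can be black, hence C = black.
Among the 7 still-open variables, pink fits only H (and all 7 values in {brown, green, pink, red, teal, white, yellow} must be used), so H = pink.
The 6 still-open variables together cover exactly {brown, green, red, teal, white, yellow} — 6 values for 6 variables — and teal appears only in B's list, so B = teal.
Among the 5 still-open variables, white fits only E (and all 5 values in {brown, green, red, white, yellow} must be used), so E = white.

white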